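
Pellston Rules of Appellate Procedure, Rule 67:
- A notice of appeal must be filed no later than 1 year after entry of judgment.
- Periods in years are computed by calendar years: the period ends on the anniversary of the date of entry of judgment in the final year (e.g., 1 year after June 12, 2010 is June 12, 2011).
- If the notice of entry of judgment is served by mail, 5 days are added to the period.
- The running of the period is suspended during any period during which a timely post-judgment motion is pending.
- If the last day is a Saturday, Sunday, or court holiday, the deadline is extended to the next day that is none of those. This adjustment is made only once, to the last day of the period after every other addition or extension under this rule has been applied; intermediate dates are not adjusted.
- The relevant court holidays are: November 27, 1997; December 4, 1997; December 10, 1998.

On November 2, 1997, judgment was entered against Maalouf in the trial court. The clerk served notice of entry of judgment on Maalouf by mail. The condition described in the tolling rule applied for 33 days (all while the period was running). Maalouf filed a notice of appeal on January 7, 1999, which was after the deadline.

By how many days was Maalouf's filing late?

1 year after November 2, 1997 is November 2, 1998.
Service was by mail, adding 5 days: November 2, 1998 + 5 days = November 7, 1998.
Tolling adds 33 days: November 7, 1998 + 33 days = December 10, 1998.
December 10, 1998 is a listed holiday. The next qualifying day is December 11, 1998.
The deadline is December 11, 1998; from December 11, 1998 to January 7, 1999 is 27 days.

27 days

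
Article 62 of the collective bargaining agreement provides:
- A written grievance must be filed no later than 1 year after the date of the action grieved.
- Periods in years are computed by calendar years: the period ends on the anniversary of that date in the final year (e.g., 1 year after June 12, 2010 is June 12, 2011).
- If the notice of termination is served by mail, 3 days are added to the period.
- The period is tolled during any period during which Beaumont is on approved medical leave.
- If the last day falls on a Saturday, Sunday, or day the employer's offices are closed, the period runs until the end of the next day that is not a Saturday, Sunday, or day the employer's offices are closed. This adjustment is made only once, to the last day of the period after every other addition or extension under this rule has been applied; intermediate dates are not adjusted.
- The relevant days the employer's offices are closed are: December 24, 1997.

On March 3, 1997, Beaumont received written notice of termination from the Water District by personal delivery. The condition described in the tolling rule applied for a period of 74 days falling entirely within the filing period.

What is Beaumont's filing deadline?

1 year after March 3, 1997 is March 3, 1998.
Service was not by mail, so no mail extension applies.
Tolling adds 74 days: March 3, 1998 + 74 days = May 16, 1998.
May 16, 1998 is Saturday; May 17, 1998 is Sunday. The next qualifying day is May 18, 1998.

May 18, 1998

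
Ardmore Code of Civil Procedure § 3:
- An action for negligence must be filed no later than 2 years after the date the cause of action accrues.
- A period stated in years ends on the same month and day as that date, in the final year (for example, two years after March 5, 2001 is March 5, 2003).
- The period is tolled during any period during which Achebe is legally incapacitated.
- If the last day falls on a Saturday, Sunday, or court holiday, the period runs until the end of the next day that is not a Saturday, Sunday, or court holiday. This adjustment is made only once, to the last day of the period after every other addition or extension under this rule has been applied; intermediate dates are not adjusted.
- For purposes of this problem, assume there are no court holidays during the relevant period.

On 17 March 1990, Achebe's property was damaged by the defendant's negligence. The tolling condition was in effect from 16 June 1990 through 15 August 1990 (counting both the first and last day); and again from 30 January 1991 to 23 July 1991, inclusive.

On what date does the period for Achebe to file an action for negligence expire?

2 years after 17 March 1990 is March 17, 1992.
From June 16, 1990 through August 15, 1990 inclusive is 61 days; tolling adds 61 days: March 17, 1992 + 61 days = May 17, 1992.
From January 30, 1991 through July 23, 1991 inclusive is 175 days; tolling adds 175 days: May 17, 1992 + 175 days = November 8, 1992.
November 8, 1992 is Sunday. The next qualifying day is November 9, 1992.

November 9, 1992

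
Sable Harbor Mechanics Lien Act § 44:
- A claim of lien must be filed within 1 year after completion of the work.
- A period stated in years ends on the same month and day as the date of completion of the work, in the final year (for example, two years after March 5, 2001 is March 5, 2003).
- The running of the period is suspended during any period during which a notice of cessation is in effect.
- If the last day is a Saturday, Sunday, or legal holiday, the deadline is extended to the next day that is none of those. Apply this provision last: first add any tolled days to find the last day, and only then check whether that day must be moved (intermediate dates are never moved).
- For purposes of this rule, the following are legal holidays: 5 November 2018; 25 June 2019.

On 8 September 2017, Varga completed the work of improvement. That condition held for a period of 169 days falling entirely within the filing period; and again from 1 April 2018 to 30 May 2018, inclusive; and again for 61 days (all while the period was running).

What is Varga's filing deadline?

June 26, 2019

1 year after 8 September 2017 is September 8, 2018.
Tolling adds 169 days: September 8, 2018 + 169 days = February 24, 2019.
From April 1, 2018 through May 30, 2018 inclusive is 60 days; tolling adds 60 days: February 24, 2019 + 60 days = April 25, 2019.
Tolling adds 61 days: April 25, 2019 + 61 days = June 25, 2019.
June 25, 2019 is a listed holiday. The next qualifying day is June 26, 2019.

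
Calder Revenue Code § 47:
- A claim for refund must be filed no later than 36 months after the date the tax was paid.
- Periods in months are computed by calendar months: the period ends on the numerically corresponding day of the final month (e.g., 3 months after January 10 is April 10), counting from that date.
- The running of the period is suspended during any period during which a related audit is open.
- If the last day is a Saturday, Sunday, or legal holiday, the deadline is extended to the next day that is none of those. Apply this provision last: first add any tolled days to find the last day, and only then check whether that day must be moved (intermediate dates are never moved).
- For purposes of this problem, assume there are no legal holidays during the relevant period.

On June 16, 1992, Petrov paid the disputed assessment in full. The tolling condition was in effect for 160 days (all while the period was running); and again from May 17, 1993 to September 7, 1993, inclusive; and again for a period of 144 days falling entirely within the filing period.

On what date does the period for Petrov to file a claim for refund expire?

August 7, 1996

36 months after June 16, 1992 is June 16, 1995.
Tolling adds 160 days: June 16, 1995 + 160 days = November 23, 1995.
From May 17, 1993 through September 7, 1993 inclusive is 114 days; tolling adds 114 days: November 23, 1995 + 114 days = March 16, 1996.
Tolling adds 144 days: March 16, 1996 + 144 days = August 7, 1996.
August 7, 1996 is a Wednesday and not a legal holiday, so no extension applies.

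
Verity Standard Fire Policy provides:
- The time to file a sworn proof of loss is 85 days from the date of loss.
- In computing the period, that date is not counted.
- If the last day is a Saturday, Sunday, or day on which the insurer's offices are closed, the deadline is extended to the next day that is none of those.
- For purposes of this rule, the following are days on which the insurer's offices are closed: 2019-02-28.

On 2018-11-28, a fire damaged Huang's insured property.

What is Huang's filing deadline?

February 21, 2019

85 days after 2018-11-28 is February 21, 2019.
February 21, 2019 is a Thursday and not a day on which the insurer's offices are closed, so no extension applies.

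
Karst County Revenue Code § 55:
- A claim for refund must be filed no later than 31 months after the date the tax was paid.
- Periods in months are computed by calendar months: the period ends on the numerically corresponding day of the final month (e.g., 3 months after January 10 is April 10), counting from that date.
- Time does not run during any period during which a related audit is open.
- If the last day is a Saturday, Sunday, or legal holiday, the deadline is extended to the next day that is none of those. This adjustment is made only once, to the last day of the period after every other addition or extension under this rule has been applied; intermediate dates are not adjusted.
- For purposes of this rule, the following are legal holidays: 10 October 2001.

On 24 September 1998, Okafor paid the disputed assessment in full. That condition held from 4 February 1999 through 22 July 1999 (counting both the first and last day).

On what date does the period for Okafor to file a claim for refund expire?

October 11, 2001

31 months after 24 September 1998 is April 24, 2001.
From February 4, 1999 through July 22, 1999 inclusive is 169 days; tolling adds 169 days: April 24, 2001 + 169 days = October 10, 2001.
October 10, 2001 is a listed holiday. The next qualifying day is October 11, 2001.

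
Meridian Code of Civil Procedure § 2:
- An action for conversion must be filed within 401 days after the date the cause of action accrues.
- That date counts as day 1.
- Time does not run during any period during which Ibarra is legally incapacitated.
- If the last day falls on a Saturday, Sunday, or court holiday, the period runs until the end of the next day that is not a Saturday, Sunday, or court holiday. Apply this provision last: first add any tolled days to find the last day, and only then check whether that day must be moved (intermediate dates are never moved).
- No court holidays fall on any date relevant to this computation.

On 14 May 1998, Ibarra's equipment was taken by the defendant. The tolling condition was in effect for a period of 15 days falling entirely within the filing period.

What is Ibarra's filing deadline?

July 5, 1999

Counting 14 May 1998 as day 1, day 401 is June 18, 1999.
Tolling adds 15 days: June 18, 1999 + 15 days = July 3, 1999.
July 3, 1999 is Saturday; July 4, 1999 is Sunday. The next qualifying day is July 5, 1999.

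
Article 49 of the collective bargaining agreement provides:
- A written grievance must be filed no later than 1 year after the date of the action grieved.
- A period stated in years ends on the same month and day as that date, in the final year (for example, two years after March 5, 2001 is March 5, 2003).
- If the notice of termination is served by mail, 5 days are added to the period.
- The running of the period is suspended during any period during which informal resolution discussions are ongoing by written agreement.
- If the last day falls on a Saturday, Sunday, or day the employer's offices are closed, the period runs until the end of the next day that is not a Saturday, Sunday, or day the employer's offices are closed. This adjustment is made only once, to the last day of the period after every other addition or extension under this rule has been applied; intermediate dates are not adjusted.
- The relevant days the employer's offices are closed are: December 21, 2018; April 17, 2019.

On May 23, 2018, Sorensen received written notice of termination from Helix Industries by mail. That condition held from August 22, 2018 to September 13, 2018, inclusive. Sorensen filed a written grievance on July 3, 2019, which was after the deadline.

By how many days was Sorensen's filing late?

1 year after May 23, 2018 is May 23, 2019.
Service was by mail, adding 5 days: May 23, 2019 + 5 days = May 28, 2019.
From August 22, 2018 through September 13, 2018 inclusive is 23 days; tolling adds 23 days: May 28, 2019 + 23 days = June 20, 2019.
June 20, 2019 is a Thursday and not a day the employer's offices are closed, so no extension applies.
The deadline is June 20, 2019; from June 20, 2019 to July 3, 2019 is 13 days.

13 days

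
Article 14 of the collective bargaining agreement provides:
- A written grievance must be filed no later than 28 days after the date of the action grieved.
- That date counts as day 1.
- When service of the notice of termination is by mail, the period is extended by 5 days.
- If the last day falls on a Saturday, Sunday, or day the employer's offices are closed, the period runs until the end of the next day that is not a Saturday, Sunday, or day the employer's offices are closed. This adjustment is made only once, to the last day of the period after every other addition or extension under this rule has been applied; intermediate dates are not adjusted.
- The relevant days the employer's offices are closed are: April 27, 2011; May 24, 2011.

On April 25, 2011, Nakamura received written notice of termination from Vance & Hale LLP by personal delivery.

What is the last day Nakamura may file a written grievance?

May 23, 2011

Counting April 25, 2011 as day 1, day 28 is May 22, 2011.
Service was not by mail, so no mail extension applies.
May 22, 2011 is Sunday. The next qualifying day is May 23, 2011.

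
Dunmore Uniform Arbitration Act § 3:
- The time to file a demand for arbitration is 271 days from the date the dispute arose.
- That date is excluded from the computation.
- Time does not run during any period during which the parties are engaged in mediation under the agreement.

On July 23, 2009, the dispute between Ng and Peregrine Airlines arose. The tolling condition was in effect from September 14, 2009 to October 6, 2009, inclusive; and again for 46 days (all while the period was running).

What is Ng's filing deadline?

June 28, 2010

271 days after July 23, 2009 is April 20, 2010.
From September 14, 2009 through October 6, 2009 inclusive is 23 days; tolling adds 23 days: April 20, 2010 + 23 days = May 13, 2010.
Tolling adds 46 days: May 13, 2010 + 46 days = June 28, 2010.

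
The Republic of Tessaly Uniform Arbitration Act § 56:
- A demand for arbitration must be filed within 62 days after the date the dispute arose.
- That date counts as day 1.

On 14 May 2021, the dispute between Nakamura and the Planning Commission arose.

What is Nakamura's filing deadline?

Counting 14 May 2021 as day 1, day 62 is July 14, 2021.

July 14, 2021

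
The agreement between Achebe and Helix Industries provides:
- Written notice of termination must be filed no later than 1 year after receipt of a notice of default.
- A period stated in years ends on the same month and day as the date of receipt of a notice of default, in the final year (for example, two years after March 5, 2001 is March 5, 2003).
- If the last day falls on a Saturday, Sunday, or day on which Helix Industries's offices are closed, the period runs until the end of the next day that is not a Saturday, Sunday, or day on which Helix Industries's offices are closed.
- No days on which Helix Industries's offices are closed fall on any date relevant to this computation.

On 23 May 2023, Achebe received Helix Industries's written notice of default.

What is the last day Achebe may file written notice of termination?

May 23, 2024

1 year after 23 May 2023 is May 23, 2024.
May 23, 2024 is a Thursday and not a day on which Helix Industries's offices are closed, so no extension applies.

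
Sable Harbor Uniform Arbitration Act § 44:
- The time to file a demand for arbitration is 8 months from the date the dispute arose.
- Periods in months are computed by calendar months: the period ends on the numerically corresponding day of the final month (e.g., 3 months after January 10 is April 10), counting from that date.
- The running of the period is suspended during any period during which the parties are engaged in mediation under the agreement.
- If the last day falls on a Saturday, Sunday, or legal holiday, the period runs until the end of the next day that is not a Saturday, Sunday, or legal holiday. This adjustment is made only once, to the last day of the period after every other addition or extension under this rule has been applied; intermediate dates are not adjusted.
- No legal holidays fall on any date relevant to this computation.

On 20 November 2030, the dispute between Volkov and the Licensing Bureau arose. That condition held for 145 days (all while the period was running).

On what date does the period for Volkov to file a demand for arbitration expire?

December 12, 2031

8 months after 20 November 2030 is July 20, 2031.
Tolling adds 145 days: July 20, 2031 + 145 days = December 12, 2031.
December 12, 2031 is a Friday and not a legal holiday, so no extension applies.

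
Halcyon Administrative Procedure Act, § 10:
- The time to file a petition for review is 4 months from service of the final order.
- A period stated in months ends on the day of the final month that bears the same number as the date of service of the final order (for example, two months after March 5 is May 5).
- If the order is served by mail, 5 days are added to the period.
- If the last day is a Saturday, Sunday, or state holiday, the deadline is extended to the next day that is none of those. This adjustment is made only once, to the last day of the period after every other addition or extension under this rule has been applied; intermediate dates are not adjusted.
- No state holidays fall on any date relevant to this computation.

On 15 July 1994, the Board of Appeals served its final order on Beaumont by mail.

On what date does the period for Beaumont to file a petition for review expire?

4 months after 15 July 1994 is November 15, 1994.
Service was by mail, adding 5 days: November 15, 1994 + 5 days = November 20, 1994.
November 20, 1994 is Sunday. The next qualifying day is November 21, 1994.

November 21, 1994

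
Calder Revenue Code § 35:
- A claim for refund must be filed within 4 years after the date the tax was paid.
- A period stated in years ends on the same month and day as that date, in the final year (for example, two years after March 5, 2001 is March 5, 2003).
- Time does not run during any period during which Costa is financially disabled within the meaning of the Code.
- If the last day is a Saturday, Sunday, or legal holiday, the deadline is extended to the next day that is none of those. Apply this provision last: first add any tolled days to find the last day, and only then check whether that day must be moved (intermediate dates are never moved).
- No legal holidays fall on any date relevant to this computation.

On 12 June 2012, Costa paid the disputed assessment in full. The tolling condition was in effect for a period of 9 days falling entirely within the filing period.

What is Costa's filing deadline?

4 years after 12 June 2012 is June 12, 2016.
Tolling adds 9 days: June 12, 2016 + 9 days = June 21, 2016.
June 21, 2016 is a Tuesday and not a legal holiday, so no extension applies.

June 21, 2016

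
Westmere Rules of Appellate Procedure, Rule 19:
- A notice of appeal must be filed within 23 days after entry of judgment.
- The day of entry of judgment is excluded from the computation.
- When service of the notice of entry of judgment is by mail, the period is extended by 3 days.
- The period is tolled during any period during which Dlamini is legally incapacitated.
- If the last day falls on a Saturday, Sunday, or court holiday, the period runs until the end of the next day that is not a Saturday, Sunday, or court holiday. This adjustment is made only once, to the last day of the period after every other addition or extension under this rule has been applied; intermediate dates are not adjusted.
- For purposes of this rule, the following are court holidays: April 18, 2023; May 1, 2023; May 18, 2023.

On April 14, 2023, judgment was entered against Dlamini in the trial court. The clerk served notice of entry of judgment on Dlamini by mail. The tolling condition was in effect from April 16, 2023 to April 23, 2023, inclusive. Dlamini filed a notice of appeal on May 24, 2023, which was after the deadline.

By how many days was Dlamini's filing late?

23 days after April 14, 2023 is May 7, 2023.
Service was by mail, adding 3 days: May 7, 2023 + 3 days = May 10, 2023.
From April 16, 2023 through April 23, 2023 inclusive is 8 days; tolling adds 8 days: May 10, 2023 + 8 days = May 18, 2023.
May 18, 2023 is a listed holiday. The next qualifying day is May 19, 2023.
The deadline is May 19, 2023; from May 19, 2023 to May 24, 2023 is 5 days.

5 days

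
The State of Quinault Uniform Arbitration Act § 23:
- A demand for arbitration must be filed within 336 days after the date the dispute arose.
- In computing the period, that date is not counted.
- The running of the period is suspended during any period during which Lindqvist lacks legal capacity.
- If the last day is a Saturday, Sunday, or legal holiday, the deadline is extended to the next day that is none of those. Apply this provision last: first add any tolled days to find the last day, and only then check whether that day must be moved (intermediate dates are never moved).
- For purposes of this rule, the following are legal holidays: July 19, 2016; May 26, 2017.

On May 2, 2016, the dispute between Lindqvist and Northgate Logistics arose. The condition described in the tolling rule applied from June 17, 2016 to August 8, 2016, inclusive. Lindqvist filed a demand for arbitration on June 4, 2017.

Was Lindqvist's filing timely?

No

336 days after May 2, 2016 is April 3, 2017.
From June 17, 2016 through August 8, 2016 inclusive is 53 days; tolling adds 53 days: April 3, 2017 + 53 days = May 26, 2017.
May 26, 2017 is a listed holiday; May 27, 2017 is Saturday; May 28, 2017 is Sunday. The next qualifying day is May 29, 2017.
The deadline is May 29, 2017; the filing on June 4, 2017 is after that date.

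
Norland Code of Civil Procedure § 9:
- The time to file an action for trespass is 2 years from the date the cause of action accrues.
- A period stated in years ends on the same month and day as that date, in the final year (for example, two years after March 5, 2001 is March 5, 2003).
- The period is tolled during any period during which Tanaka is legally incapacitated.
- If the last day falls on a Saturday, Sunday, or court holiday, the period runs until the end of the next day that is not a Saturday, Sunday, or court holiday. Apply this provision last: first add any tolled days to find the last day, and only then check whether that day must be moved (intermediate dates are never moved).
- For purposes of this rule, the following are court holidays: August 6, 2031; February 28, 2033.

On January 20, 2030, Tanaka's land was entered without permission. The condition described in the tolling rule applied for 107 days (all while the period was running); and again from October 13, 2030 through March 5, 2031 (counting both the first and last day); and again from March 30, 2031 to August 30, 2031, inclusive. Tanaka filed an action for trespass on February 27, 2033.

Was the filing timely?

Yes

2 years after January 20, 2030 is January 20, 2032.
Tolling adds 107 days: January 20, 2032 + 107 days = May 6, 2032.
From October 13, 2030 through March 5, 2031 inclusive is 144 days; tolling adds 144 days: May 6, 2032 + 144 days = September 27, 2032.
From March 30, 2031 through August 30, 2031 inclusive is 154 days; tolling adds 154 days: September 27, 2032 + 154 days = February 28, 2033.
February 28, 2033 is a listed holiday. The next qualifying day is March 1, 2033.
The deadline is March 1, 2033; the filing on February 27, 2033 is on or before that date.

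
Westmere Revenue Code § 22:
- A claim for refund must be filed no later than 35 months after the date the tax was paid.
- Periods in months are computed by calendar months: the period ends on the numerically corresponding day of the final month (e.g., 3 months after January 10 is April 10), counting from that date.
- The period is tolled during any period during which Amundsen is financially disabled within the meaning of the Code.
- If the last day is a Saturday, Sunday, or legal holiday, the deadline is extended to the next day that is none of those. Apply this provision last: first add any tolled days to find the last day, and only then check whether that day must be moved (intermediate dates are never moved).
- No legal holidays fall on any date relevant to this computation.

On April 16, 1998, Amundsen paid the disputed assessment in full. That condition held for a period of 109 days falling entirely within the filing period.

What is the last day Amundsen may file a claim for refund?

35 months after April 16, 1998 is March 16, 2001.
Tolling adds 109 days: March 16, 2001 + 109 days = July 3, 2001.
July 3, 2001 is a Tuesday and not a legal holiday, so no extension applies.

July 3, 2001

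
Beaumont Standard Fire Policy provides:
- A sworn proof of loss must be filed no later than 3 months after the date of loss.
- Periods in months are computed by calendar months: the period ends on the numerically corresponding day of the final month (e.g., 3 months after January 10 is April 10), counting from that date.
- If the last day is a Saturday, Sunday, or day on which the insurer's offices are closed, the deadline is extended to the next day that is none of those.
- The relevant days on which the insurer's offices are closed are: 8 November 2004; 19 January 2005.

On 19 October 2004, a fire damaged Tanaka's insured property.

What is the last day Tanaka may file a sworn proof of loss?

January 20, 2005

3 months after 19 October 2004 is January 19, 2005.
January 19, 2005 is a listed holiday. The next qualifying day is January 20, 2005.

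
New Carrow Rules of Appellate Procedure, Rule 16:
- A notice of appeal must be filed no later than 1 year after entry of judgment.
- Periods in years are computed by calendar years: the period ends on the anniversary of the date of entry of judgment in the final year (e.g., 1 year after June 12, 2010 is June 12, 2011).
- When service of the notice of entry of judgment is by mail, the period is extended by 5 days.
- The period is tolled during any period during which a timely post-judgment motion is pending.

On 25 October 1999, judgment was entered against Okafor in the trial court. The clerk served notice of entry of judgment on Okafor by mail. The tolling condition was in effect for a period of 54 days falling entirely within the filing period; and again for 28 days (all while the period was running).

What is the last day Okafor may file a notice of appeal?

1 year after 25 October 1999 is October 25, 2000.
Service was by mail, adding 5 days: October 25, 2000 + 5 days = October 30, 2000.
Tolling adds 54 days: October 30, 2000 + 54 days = December 23, 2000.
Tolling adds 28 days: December 23, 2000 + 28 days = January 20, 2001.

January 20, 2001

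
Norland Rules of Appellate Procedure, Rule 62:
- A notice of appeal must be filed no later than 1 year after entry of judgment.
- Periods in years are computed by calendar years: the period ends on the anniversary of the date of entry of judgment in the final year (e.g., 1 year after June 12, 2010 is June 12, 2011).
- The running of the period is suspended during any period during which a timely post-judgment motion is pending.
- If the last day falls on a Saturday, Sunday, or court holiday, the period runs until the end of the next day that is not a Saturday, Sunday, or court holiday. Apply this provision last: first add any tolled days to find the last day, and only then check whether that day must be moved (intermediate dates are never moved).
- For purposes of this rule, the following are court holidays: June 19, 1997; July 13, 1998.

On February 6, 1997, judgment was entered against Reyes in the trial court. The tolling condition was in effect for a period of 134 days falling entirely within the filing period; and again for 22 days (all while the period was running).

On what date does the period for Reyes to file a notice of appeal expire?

1 year after February 6, 1997 is February 6, 1998.
Tolling adds 134 days: February 6, 1998 + 134 days = June 20, 1998.
Tolling adds 22 days: June 20, 1998 + 22 days = July 12, 1998.
July 12, 1998 is Sunday; July 13, 1998 is a listed holiday. The next qualifying day is July 14, 1998.

July 14, 1998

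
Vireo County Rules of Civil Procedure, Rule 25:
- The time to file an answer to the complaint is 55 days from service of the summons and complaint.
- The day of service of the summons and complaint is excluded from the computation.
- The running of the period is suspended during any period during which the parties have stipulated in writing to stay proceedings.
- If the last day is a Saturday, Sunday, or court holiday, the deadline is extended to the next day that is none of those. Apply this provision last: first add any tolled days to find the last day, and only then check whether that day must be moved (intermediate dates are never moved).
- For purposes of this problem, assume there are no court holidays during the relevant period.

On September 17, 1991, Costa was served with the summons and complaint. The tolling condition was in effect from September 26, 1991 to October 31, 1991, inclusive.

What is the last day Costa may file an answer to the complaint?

55 days after September 17, 1991 is November 11, 1991.
From September 26, 1991 through October 31, 1991 inclusive is 36 days; tolling adds 36 days: November 11, 1991 + 36 days = December 17, 1991.
December 17, 1991 is a Tuesday and not a court holiday, so no extension applies.

December 17, 1991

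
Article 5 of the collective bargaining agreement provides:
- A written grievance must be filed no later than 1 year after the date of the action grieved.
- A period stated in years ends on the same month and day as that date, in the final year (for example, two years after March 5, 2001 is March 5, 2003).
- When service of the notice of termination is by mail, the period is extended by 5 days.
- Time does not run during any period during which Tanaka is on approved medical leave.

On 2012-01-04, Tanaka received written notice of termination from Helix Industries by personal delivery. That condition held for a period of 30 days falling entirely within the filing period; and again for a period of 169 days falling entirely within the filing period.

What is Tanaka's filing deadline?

July 22, 2013

1 year after 2012-01-04 is January 4, 2013.
Service was not by mail, so no mail extension applies.
Tolling adds 30 days: January 4, 2013 + 30 days = February 3, 2013.
Tolling adds 169 days: February 3, 2013 + 169 days = July 22, 2013.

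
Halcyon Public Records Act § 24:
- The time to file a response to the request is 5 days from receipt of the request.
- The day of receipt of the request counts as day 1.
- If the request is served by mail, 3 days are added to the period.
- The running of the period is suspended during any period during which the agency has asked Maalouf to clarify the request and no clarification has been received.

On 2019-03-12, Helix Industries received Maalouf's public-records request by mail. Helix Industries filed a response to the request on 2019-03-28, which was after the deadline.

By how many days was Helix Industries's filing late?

9 days

Counting 2019-03-12 as day 1, day 5 is March 16, 2019.
Service was by mail, adding 3 days: March 16, 2019 + 3 days = March 19, 2019.
The deadline is March 19, 2019; from March 19, 2019 to March 28, 2019 is 9 days.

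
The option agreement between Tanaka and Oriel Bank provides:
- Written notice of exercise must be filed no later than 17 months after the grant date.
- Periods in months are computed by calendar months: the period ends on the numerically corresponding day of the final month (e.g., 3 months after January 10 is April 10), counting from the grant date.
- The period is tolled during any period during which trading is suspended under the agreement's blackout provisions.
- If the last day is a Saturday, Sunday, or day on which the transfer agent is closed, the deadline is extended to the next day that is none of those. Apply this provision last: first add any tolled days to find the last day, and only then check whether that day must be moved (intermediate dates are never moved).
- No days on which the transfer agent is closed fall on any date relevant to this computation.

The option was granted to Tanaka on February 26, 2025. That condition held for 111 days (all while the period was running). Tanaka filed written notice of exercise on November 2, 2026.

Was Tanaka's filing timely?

Yes

17 months after February 26, 2025 is July 26, 2026.
Tolling adds 111 days: July 26, 2026 + 111 days = November 14, 2026.
November 14, 2026 is Saturday; November 15, 2026 is Sunday. The next qualifying day is November 16, 2026.
The deadline is November 16, 2026; the filing on November 2, 2026 is on or before that date.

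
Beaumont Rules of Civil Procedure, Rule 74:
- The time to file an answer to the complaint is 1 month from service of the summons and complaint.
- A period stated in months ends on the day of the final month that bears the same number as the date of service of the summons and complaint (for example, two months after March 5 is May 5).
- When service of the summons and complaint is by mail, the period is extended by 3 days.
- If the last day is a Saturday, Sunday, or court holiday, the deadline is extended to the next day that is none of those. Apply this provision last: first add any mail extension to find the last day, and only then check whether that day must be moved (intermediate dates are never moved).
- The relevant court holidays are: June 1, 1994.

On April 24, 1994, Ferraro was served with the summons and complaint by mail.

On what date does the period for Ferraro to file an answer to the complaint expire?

1 month after April 24, 1994 is May 24, 1994.
Service was by mail, adding 3 days: May 24, 1994 + 3 days = May 27, 1994.
May 27, 1994 is a Friday and not a court holiday, so no extension applies.

May 27, 1994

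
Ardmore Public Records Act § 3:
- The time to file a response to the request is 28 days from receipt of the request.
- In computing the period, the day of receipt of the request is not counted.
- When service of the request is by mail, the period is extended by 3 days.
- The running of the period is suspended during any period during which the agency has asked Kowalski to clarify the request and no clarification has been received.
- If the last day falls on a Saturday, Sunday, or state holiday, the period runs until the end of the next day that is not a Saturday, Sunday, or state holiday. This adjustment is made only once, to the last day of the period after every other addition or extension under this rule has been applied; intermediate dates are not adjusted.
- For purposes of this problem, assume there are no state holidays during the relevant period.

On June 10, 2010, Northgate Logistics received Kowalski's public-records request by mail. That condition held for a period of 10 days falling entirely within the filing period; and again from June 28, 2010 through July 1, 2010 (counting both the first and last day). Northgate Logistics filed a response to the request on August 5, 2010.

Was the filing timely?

28 days after June 10, 2010 is July 8, 2010.
Service was by mail, adding 3 days: July 8, 2010 + 3 days = July 11, 2010.
Tolling adds 10 days: July 11, 2010 + 10 days = July 21, 2010.
From June 28, 2010 through July 1, 2010 inclusive is 4 days; tolling adds 4 days: July 21, 2010 + 4 days = July 25, 2010.
July 25, 2010 is Sunday. The next qualifying day is July 26, 2010.
The deadline is July 26, 2010; the filing on August 5, 2010 is after that date.

No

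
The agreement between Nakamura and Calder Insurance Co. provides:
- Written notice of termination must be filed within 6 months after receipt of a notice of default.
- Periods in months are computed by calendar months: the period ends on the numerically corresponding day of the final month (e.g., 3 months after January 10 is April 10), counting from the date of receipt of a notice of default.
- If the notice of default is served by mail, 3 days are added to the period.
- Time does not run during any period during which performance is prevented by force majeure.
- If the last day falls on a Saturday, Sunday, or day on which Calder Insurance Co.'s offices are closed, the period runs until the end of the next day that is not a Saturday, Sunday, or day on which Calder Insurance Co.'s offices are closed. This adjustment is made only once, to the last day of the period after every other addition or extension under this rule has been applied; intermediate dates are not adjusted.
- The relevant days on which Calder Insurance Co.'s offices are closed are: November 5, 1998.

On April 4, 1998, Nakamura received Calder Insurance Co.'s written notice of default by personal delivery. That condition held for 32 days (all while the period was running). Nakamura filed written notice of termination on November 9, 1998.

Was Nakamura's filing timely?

6 months after April 4, 1998 is October 4, 1998.
Service was not by mail, so no mail extension applies.
Tolling adds 32 days: October 4, 1998 + 32 days = November 5, 1998.
November 5, 1998 is a listed holiday. The next qualifying day is November 6, 1998.
The deadline is November 6, 1998; the filing on November 9, 1998 is after that date.

No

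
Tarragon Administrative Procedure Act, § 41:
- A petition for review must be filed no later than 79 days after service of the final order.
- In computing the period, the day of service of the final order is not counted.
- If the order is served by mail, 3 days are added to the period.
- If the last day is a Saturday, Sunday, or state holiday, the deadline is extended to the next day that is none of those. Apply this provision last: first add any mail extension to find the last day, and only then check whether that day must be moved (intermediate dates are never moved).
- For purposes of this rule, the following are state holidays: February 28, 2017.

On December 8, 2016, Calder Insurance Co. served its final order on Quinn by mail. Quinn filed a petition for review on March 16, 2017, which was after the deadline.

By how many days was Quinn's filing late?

79 days after December 8, 2016 is February 25, 2017.
Service was by mail, adding 3 days: February 25, 2017 + 3 days = February 28, 2017.
February 28, 2017 is a listed holiday. The next qualifying day is March 1, 2017.
The deadline is March 1, 2017; from March 1, 2017 to March 16, 2017 is 15 days.

15 days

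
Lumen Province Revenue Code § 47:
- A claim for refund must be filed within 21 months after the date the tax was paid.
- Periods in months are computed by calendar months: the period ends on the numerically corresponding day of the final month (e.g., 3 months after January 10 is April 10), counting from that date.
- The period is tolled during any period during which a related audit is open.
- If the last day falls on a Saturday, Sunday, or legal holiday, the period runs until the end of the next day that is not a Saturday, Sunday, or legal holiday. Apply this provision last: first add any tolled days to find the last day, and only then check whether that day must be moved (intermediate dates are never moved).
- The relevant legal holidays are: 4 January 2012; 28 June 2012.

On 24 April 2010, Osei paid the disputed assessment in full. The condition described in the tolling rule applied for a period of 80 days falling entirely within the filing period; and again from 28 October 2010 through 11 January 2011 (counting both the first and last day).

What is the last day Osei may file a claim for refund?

June 29, 2012

21 months after 24 April 2010 is January 24, 2012.
Tolling adds 80 days: January 24, 2012 + 80 days = April 13, 2012.
From October 28, 2010 through January 11, 2011 inclusive is 76 days; tolling adds 76 days: April 13, 2012 + 76 days = June 28, 2012.
June 28, 2012 is a listed holiday. The next qualifying day is June 29, 2012.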